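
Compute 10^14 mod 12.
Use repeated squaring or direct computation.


10^1 mod 12 = 10
10^2 mod 12 = 4
10^3 mod 12 = 4
10^4 mod 12 = 4
10^5 mod 12 = 4
10^6 mod 12 = 4
10^7 mod 12 = 4
10^8 mod 12 = 4
10^9 mod 12 = 4
10^10 mod 12 = 4
10^11 mod 12 = 4
10^12 mod 12 = 4
10^13 mod 12 = 4
10^14 mod 12 = 4


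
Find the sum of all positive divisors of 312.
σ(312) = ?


Divisors of 312: 1, 2, 3, 4, 6, 8, 12, 13, 24, 26, 39, 52, 78, 104, 156, 312
Sum = 1 + 2 + 3 + 4 + 6 + 8 + 12 + 13 + 24 + 26 + 39 + 52 + 78 + 104 + 156 + 312 = 840

σ(312) = 840


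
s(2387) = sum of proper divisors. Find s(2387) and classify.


Proper divisors: 1, 7, 11, 31, 77, 217, 341
Sum = 1 + 7 + 11 + 31 + 77 + 217 + 341 = 685
685 < 2387 → deficient

s(2387) = 685 (deficient)


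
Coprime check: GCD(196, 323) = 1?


Euclidean algorithm:
323 = 1 * 196 + 127
196 = 1 * 127 + 69
127 = 1 * 69 + 58
69 = 1 * 58 + 11
58 = 5 * 11 + 3
11 = 3 * 3 + 2
3 = 1 * 2 + 1
2 = 2 * 1 + 0
GCD(196, 323) = 1

Yes, coprime (GCD = 1)


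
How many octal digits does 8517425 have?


8517425 in base 8 = 40373461
Number of digits = 8

8 digits (base 8)


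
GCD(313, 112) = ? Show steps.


313 = 2 * 112 + 89
112 = 1 * 89 + 23
89 = 3 * 23 + 20
23 = 1 * 20 + 3
20 = 6 * 3 + 2
3 = 1 * 2 + 1
2 = 2 * 1 + 0
GCD = 1


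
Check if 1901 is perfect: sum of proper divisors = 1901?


Proper divisors of 1901: 1
Sum = 1 = 1

No, 1901 is not perfect (1 ≠ 1901)


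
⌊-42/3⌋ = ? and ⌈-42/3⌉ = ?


-42/3 = -14.0000
floor = -14
ceil = -14

floor = -14, ceil = -14


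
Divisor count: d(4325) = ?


4325 = 5^2 × 173^1
d(4325) = (2+1) × (1+1) = 6

6 divisors


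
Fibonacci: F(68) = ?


Sequence: 1, 1, 2, 3, 5, 8, 13, 21, 34, 55, 89, 144, 233, 377, 610, 987, 1597, 2584, 4181, 6765, 10946, 17711, 28657, 46368, 75025, 121393, 196418, 317811, 514229, 832040, 1346269, 2178309, 3524578, 5702887, 9227465, 14930352, 24157817, 39088169, 63245986, 102334155, 165580141, 267914296, 433494437, 701408733, 1134903170, 1836311903, 2971215073, 4807526976, 7778742049, 12586269025, 20365011074, 32951280099, 53316291173, 86267571272, 139583862445, 225851433717, 365435296162, 591286729879, 956722026041, 1548008755920, 2504730781961, 4052739537881, 6557470319842, 10610209857723, 17167680177565, 27777890035288, 44945570212853, 72723460248141
F(68) = 72723460248141


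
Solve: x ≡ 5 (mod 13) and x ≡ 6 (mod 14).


M = 13*14 = 182
M1 = M/13 = 14, M2 = M/14 = 13
M1^(-1) mod 13 = 1, M2^(-1) mod 14 = 13
x = 5*14*1 + 6*13*13 = 1084
1084 mod 182 = 174
Check: 174 mod 13 = 5 ✓, 174 mod 14 = 6 ✓

x ≡ 174 (mod 182)


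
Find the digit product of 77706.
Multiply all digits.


7 × 7 × 7 × 0 × 6 = 0


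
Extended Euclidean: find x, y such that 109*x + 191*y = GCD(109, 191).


Tabular extended Euclidean (each row: r = 109*s + 191*t):
r=109, s=1, t=0
r=191, s=0, t=1
q=0: r=109, s=1, t=0   [109*(1) + 191*(0) = 109]
q=1: r=82, s=-1, t=1   [109*(-1) + 191*(1) = 82]
q=1: r=27, s=2, t=-1   [109*(2) + 191*(-1) = 27]
q=3: r=1, s=-7, t=4   [109*(-7) + 191*(4) = 1]
q=27: r=0, s=191, t=-109   [109*(191) + 191*(-109) = 0]
GCD = 1; from the row with r=1: x=-7, y=4
Check: 109*(-7) + 191*(4) = -763 + 764 = 1

GCD = 1, x = -7, y = 4


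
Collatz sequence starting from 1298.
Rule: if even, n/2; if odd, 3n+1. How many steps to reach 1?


1298 → 649 → 1948 → 974 → 487 → 1462 → 731 → 2194 → 1097 → 3292 → 1646 → 823 → 2470 → 1235 → 3706 → 1853 → 5560 → 2780 → 1390 → 695 → 2086 → 1043 → 3130 → 1565 → 4696 → 2348 → 1174 → 587 → 1762 → 881 → 2644 → 1322 → 661 → 1984 → 992 → 496 → 248 → 124 → 62 → 31 → 94 → 47 → 142 → 71 → 214 → 107 → 322 → 161 → 484 → 242 → 121 → 364 → 182 → 91 → 274 → 137 → 412 → 206 → 103 → 310 → 155 → 466 → 233 → 700 → 350 → 175 → 526 → 263 → 790 → 395 → 1186 → 593 → 1780 → 890 → 445 → 1336 → 668 → 334 → 167 → 502 → 251 → 754 → 377 → 1132 → 566 → 283 → 850 → 425 → 1276 → 638 → 319 → 958 → 479 → 1438 → 719 → 2158 → 1079 → 3238 → 1619 → 4858 → 2429 → 7288 → 3644 → 1822 → 911 → 2734 → 1367 → 4102 → 2051 → 6154 → 3077 → 9232 → 4616 → 2308 → 1154 → 577 → 1732 → 866 → 433 → 1300 → 650 → 325 → 976 → 488 → 244 → 122 → 61 → 184 → 92 → 46 → 23 → 70 → 35 → 106 → 53 → 160 → 80 → 40 → 20 → 10 → 5 → 16 → 8 → 4 → 2 → 1
Total steps = 145

145 steps


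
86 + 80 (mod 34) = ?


86 + 80 = 166
166 mod 34 = 30


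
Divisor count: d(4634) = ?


4634 = 2^1 × 7^1 × 331^1
d(4634) = (1+1) × (1+1) × (1+1) = 8

8 divisors


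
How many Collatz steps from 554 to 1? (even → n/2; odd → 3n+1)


554 → 277 → 832 → 416 → 208 → 104 → 52 → 26 → 13 → 40 → 20 → 10 → 5 → 16 → 8 → 4 → 2 → 1
Total steps = 17

17 steps


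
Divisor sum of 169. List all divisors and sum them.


Divisors of 169: 1, 13, 169
Sum = 1 + 13 + 169 = 183

σ(169) = 183


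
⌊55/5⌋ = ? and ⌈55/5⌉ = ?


55/5 = 11.0000
floor = 11
ceil = 11

floor = 11, ceil = 11


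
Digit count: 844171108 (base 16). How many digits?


844171108 in base 16 = 32510764
Number of digits = 8

8 digits (base 16)


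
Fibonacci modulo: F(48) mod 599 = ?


F(k) mod 599 for k=1..48:
1, 1, 2, 3, 5, 8, 13, 21, 34, 55, 89, 144, 233, 377, 11, 388, 399, 188, 587, 176, 164, 340, 504, 245, 150, 395, 545, 341, 287, 29, 316, 345, 62, 407, 469, 277, 147, 424, 571, 396, 368, 165, 533, 99, 33, 132, 165, 297
F(48) mod 599 = 297


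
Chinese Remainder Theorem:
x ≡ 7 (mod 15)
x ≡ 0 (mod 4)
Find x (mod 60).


M = 15*4 = 60
M1 = M/15 = 4, M2 = M/4 = 15
M1^(-1) mod 15 = 4, M2^(-1) mod 4 = 3
x = 7*4*4 + 0*15*3 = 112
112 mod 60 = 52
Check: 52 mod 15 = 7 ✓, 52 mod 4 = 0 ✓

x ≡ 52 (mod 60)


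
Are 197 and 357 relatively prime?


Euclidean algorithm:
357 = 1 * 197 + 160
197 = 1 * 160 + 37
160 = 4 * 37 + 12
37 = 3 * 12 + 1
12 = 12 * 1 + 0
GCD(197, 357) = 1

Yes, coprime (GCD = 1)


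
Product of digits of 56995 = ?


5 × 6 × 9 × 9 × 5 = 12150


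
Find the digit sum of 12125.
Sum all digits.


1 + 2 + 1 + 2 + 5 = 11


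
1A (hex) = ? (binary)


1A (base 16) = 26 (decimal)
26 (decimal) = 11010 (base 2)


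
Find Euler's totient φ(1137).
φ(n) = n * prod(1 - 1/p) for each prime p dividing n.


1137 = 3 × 379
Prime factors: 3, 379
φ(1137) = 1137 × (1-1/3) × (1-1/379)
= 1137 × 2/3 × 378/379 = 756

φ(1137) = 756


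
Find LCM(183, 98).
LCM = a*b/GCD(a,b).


GCD(183, 98) = 1
LCM = 183*98/1 = 17934/1 = 17934

LCM = 17934


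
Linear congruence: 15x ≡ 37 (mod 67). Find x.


GCD(15, 67) = 1, unique solution
a^(-1) mod 67 = 9
x = 9 * 37 mod 67 = 65

x ≡ 65 (mod 67)


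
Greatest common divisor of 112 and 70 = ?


112 = 1 * 70 + 42
70 = 1 * 42 + 28
42 = 1 * 28 + 14
28 = 2 * 14 + 0
GCD = 14


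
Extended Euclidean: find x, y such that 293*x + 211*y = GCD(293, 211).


Tabular extended Euclidean (each row: r = 293*s + 211*t):
r=293, s=1, t=0
r=211, s=0, t=1
q=1: r=82, s=1, t=-1   [293*(1) + 211*(-1) = 82]
q=2: r=47, s=-2, t=3   [293*(-2) + 211*(3) = 47]
q=1: r=35, s=3, t=-4   [293*(3) + 211*(-4) = 35]
q=1: r=12, s=-5, t=7   [293*(-5) + 211*(7) = 12]
q=2: r=11, s=13, t=-18   [293*(13) + 211*(-18) = 11]
q=1: r=1, s=-18, t=25   [293*(-18) + 211*(25) = 1]
q=11: r=0, s=211, t=-293   [293*(211) + 211*(-293) = 0]
GCD = 1; from the row with r=1: x=-18, y=25
Check: 293*(-18) + 211*(25) = -5274 + 5275 = 1

GCD = 1, x = -18, y = 25


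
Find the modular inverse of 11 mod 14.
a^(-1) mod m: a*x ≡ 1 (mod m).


Use the extended Euclidean algorithm on (14, 11); each row r = 14*s + 11*t:
r=14, s=1, t=0
r=11, s=0, t=1
q=1: r=3, s=1, t=-1   [14*(1) + 11*(-1) = 3]
q=3: r=2, s=-3, t=4   [14*(-3) + 11*(4) = 2]
q=1: r=1, s=4, t=-5   [14*(4) + 11*(-5) = 1]
q=2: r=0, s=-11, t=14   [14*(-11) + 11*(14) = 0]
GCD = 1 with t = -5, so 11*(-5) ≡ 1 (mod 14)
Inverse = -5 mod 14 = 9
Check: 11 * 9 = 99 ≡ 1 (mod 14)

11^(-1) ≡ 9 (mod 14)


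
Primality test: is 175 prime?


175 / 5 = 35 (exact division)
175 is NOT prime.

No, 175 is not prime


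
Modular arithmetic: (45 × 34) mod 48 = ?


45 × 34 = 1530
1530 mod 48 = 42


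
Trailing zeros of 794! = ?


floor(794/5) = 158
floor(794/25) = 31
floor(794/125) = 6
floor(794/625) = 1
Total = 196

196 trailing zeros


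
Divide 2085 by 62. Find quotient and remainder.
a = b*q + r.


2085 = 62 * 33 + 39
Check: 2046 + 39 = 2085

q = 33, r = 39


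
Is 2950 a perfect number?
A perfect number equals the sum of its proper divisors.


Proper divisors of 2950: 1, 2, 5, 10, 25, 50, 59, 118, 295, 590, 1475
Sum = 1 + 2 + 5 + 10 + 25 + 50 + 59 + 118 + 295 + 590 + 1475 = 2630

No, 2950 is not perfect (2630 ≠ 2950)


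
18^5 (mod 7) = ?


18^1 mod 7 = 4
18^2 mod 7 = 2
18^3 mod 7 = 1
18^4 mod 7 = 4
18^5 mod 7 = 2


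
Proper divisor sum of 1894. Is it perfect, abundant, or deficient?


Proper divisors: 1, 2, 947
Sum = 1 + 2 + 947 = 950
950 < 1894 → deficient

s(1894) = 950 (deficient)


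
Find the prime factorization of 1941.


1941 / 3 = 647
647 / 647 = 1
1941 = 3 × 647


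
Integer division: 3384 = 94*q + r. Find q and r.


3384 = 94 * 36 + 0
Check: 3384 + 0 = 3384

q = 36, r = 0


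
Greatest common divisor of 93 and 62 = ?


93 = 1 * 62 + 31
62 = 2 * 31 + 0
GCD = 31


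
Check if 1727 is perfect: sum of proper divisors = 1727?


Proper divisors of 1727: 1, 11, 157
Sum = 1 + 11 + 157 = 169

No, 1727 is not perfect (169 ≠ 1727)


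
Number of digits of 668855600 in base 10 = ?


668855600 has 9 digits in base 10
floor(log10(668855600)) + 1 = floor(8.8253) + 1 = 9

9 digits (base 10)


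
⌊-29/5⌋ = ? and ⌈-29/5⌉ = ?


-29/5 = -5.8000
floor = -6
ceil = -5

floor = -6, ceil = -5


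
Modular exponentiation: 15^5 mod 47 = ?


15^1 mod 47 = 15
15^2 mod 47 = 37
15^3 mod 47 = 38
15^4 mod 47 = 6
15^5 mod 47 = 43


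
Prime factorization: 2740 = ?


2740 / 2 = 1370
1370 / 2 = 685
685 / 5 = 137
137 / 137 = 1
2740 = 2^2 × 5 × 137


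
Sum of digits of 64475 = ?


6 + 4 + 4 + 7 + 5 = 26


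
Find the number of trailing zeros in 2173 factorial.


floor(2173/5) = 434
floor(2173/25) = 86
floor(2173/125) = 17
floor(2173/625) = 3
Total = 540

540 trailing zeros


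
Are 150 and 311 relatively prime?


Euclidean algorithm:
311 = 2 * 150 + 11
150 = 13 * 11 + 7
11 = 1 * 7 + 4
7 = 1 * 4 + 3
4 = 1 * 3 + 1
3 = 3 * 1 + 0
GCD(150, 311) = 1

Yes, coprime (GCD = 1)


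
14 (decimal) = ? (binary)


14 (base 10) = 14 (decimal)
14 (decimal) = 1110 (base 2)


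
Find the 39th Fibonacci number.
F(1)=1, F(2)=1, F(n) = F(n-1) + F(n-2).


Sequence: 1, 1, 2, 3, 5, 8, 13, 21, 34, 55, 89, 144, 233, 377, 610, 987, 1597, 2584, 4181, 6765, 10946, 17711, 28657, 46368, 75025, 121393, 196418, 317811, 514229, 832040, 1346269, 2178309, 3524578, 5702887, 9227465, 14930352, 24157817, 39088169, 63245986
F(39) = 63245986


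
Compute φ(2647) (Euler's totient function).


2647 = 2647
Prime factors: 2647
φ(2647) = 2647 × (1-1/2647)
= 2647 × 2646/2647 = 2646

φ(2647) = 2646


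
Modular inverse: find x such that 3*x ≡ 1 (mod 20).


Use the extended Euclidean algorithm on (20, 3); each row r = 20*s + 3*t:
r=20, s=1, t=0
r=3, s=0, t=1
q=6: r=2, s=1, t=-6   [20*(1) + 3*(-6) = 2]
q=1: r=1, s=-1, t=7   [20*(-1) + 3*(7) = 1]
q=2: r=0, s=3, t=-20   [20*(3) + 3*(-20) = 0]
GCD = 1 with t = 7, so 3*(7) ≡ 1 (mod 20)
Inverse = 7 mod 20 = 7
Check: 3 * 7 = 21 ≡ 1 (mod 20)

3^(-1) ≡ 7 (mod 20)


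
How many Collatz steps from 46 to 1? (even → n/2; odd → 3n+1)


46 → 23 → 70 → 35 → 106 → 53 → 160 → 80 → 40 → 20 → 10 → 5 → 16 → 8 → 4 → 2 → 1
Total steps = 16

16 steps


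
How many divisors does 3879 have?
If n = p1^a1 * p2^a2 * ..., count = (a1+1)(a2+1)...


3879 = 3^2 × 431^1
d(3879) = (2+1) × (1+1) = 6

6 divisors


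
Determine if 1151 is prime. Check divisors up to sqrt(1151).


Check divisors up to sqrt(1151) = 33.9264
No divisors found.
1151 is prime.

Yes, 1151 is prime


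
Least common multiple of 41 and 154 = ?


GCD(41, 154) = 1
LCM = 41*154/1 = 6314/1 = 6314

LCM = 6314


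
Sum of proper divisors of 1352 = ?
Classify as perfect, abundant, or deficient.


Proper divisors: 1, 2, 4, 8, 13, 26, 52, 104, 169, 338, 676
Sum = 1 + 2 + 4 + 8 + 13 + 26 + 52 + 104 + 169 + 338 + 676 = 1393
1393 > 1352 → abundant

s(1352) = 1393 (abundant)


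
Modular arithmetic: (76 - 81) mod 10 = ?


76 - 81 = -5
-5 mod 10 = 5


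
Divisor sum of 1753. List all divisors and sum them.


Divisors of 1753: 1, 1753
Sum = 1 + 1753 = 1754

σ(1753) = 1754


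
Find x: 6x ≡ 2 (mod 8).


GCD(6, 8) = 2 divides 2
Divide: 3x ≡ 1 (mod 4)
x ≡ 3 (mod 4)


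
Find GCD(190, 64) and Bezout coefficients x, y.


Tabular extended Euclidean (each row: r = 190*s + 64*t):
r=190, s=1, t=0
r=64, s=0, t=1
q=2: r=62, s=1, t=-2   [190*(1) + 64*(-2) = 62]
q=1: r=2, s=-1, t=3   [190*(-1) + 64*(3) = 2]
q=31: r=0, s=32, t=-95   [190*(32) + 64*(-95) = 0]
GCD = 2; from the row with r=2: x=-1, y=3
Check: 190*(-1) + 64*(3) = -190 + 192 = 2

GCD = 2, x = -1, y = 3


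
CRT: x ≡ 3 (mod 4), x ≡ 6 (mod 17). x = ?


M = 4*17 = 68
M1 = M/4 = 17, M2 = M/17 = 4
M1^(-1) mod 4 = 1, M2^(-1) mod 17 = 13
x = 3*17*1 + 6*4*13 = 363
363 mod 68 = 23
Check: 23 mod 4 = 3 ✓, 23 mod 17 = 6 ✓

x ≡ 23 (mod 68)


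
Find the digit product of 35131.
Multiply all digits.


3 × 5 × 1 × 3 × 1 = 45


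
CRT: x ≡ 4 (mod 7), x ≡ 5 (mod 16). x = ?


M = 7*16 = 112
M1 = M/7 = 16, M2 = M/16 = 7
M1^(-1) mod 7 = 4, M2^(-1) mod 16 = 7
x = 4*16*4 + 5*7*7 = 501
501 mod 112 = 53
Check: 53 mod 7 = 4 ✓, 53 mod 16 = 5 ✓

x ≡ 53 (mod 112)


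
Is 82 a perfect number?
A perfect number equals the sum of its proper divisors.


Proper divisors of 82: 1, 2, 41
Sum = 1 + 2 + 41 = 44

No, 82 is not perfect (44 ≠ 82)


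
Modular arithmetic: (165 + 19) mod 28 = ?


165 + 19 = 184
184 mod 28 = 16


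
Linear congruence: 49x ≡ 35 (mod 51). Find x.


GCD(49, 51) = 1, unique solution
a^(-1) mod 51 = 25
x = 25 * 35 mod 51 = 8

x ≡ 8 (mod 51)


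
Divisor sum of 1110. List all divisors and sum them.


Divisors of 1110: 1, 2, 3, 5, 6, 10, 15, 30, 37, 74, 111, 185, 222, 370, 555, 1110
Sum = 1 + 2 + 3 + 5 + 6 + 10 + 15 + 30 + 37 + 74 + 111 + 185 + 222 + 370 + 555 + 1110 = 2736

σ(1110) = 2736


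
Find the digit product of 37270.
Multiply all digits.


3 × 7 × 2 × 7 × 0 = 0


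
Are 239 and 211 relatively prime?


Euclidean algorithm:
239 = 1 * 211 + 28
211 = 7 * 28 + 15
28 = 1 * 15 + 13
15 = 1 * 13 + 2
13 = 6 * 2 + 1
2 = 2 * 1 + 0
GCD(239, 211) = 1

Yes, coprime (GCD = 1)


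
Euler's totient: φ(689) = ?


689 = 13 × 53
Prime factors: 13, 53
φ(689) = 689 × (1-1/13) × (1-1/53)
= 689 × 12/13 × 52/53 = 624

φ(689) = 624


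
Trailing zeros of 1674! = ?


floor(1674/5) = 334
floor(1674/25) = 66
floor(1674/125) = 13
floor(1674/625) = 2
Total = 415

415 trailing zeros


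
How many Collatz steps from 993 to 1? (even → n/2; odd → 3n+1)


993 → 2980 → 1490 → 745 → 2236 → 1118 → 559 → 1678 → 839 → 2518 → 1259 → 3778 → 1889 → 5668 → 2834 → 1417 → 4252 → 2126 → 1063 → 3190 → 1595 → 4786 → 2393 → 7180 → 3590 → 1795 → 5386 → 2693 → 8080 → 4040 → 2020 → 1010 → 505 → 1516 → 758 → 379 → 1138 → 569 → 1708 → 854 → 427 → 1282 → 641 → 1924 → 962 → 481 → 1444 → 722 → 361 → 1084 → 542 → 271 → 814 → 407 → 1222 → 611 → 1834 → 917 → 2752 → 1376 → 688 → 344 → 172 → 86 → 43 → 130 → 65 → 196 → 98 → 49 → 148 → 74 → 37 → 112 → 56 → 28 → 14 → 7 → 22 → 11 → 34 → 17 → 52 → 26 → 13 → 40 → 20 → 10 → 5 → 16 → 8 → 4 → 2 → 1
Total steps = 93

93 steps


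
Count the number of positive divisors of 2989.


2989 = 7^2 × 61^1
d(2989) = (2+1) × (1+1) = 6

6 divisors


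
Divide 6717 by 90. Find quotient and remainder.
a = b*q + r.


6717 = 90 * 74 + 57
Check: 6660 + 57 = 6717

q = 74, r = 57


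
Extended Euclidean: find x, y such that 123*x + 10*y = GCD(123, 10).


Tabular extended Euclidean (each row: r = 123*s + 10*t):
r=123, s=1, t=0
r=10, s=0, t=1
q=12: r=3, s=1, t=-12   [123*(1) + 10*(-12) = 3]
q=3: r=1, s=-3, t=37   [123*(-3) + 10*(37) = 1]
q=3: r=0, s=10, t=-123   [123*(10) + 10*(-123) = 0]
GCD = 1; from the row with r=1: x=-3, y=37
Check: 123*(-3) + 10*(37) = -369 + 370 = 1

GCD = 1, x = -3, y = 37


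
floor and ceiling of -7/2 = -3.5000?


-7/2 = -3.5000
floor = -4
ceil = -3

floor = -4, ceil = -3


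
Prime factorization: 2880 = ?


2880 / 2 = 1440
1440 / 2 = 720
720 / 2 = 360
360 / 2 = 180
180 / 2 = 90
90 / 2 = 45
45 / 3 = 15
15 / 3 = 5
5 / 5 = 1
2880 = 2^6 × 3^2 × 5


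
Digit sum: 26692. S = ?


2 + 6 + 6 + 9 + 2 = 25


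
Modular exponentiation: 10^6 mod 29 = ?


10^1 mod 29 = 10
10^2 mod 29 = 13
10^3 mod 29 = 14
10^4 mod 29 = 24
10^5 mod 29 = 8
10^6 mod 29 = 22


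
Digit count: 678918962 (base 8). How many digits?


678918962 in base 8 = 5035675462
Number of digits = 10

10 digits (base 8)


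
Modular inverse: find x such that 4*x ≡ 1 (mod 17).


Use the extended Euclidean algorithm on (17, 4); each row r = 17*s + 4*t:
r=17, s=1, t=0
r=4, s=0, t=1
q=4: r=1, s=1, t=-4   [17*(1) + 4*(-4) = 1]
q=4: r=0, s=-4, t=17   [17*(-4) + 4*(17) = 0]
GCD = 1 with t = -4, so 4*(-4) ≡ 1 (mod 17)
Inverse = -4 mod 17 = 13
Check: 4 * 13 = 52 ≡ 1 (mod 17)

4^(-1) ≡ 13 (mod 17)


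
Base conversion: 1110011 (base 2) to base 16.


1110011 (base 2) = 115 (decimal)
115 (decimal) = 73 (base 16)


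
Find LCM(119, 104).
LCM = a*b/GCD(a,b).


GCD(119, 104) = 1
LCM = 119*104/1 = 12376/1 = 12376

LCM = 12376


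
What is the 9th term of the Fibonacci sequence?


Sequence: 1, 1, 2, 3, 5, 8, 13, 21, 34
F(9) = 34


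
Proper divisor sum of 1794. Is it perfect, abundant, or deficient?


Proper divisors: 1, 2, 3, 6, 13, 23, 26, 39, 46, 69, 78, 138, 299, 598, 897
Sum = 1 + 2 + 3 + 6 + 13 + 23 + 26 + 39 + 46 + 69 + 78 + 138 + 299 + 598 + 897 = 2238
2238 > 1794 → abundant

s(1794) = 2238 (abundant)


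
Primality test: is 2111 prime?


Check divisors up to sqrt(2111) = 45.9456
No divisors found.
2111 is prime.

Yes, 2111 is prime


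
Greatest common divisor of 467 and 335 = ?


467 = 1 * 335 + 132
335 = 2 * 132 + 71
132 = 1 * 71 + 61
71 = 1 * 61 + 10
61 = 6 * 10 + 1
10 = 10 * 1 + 0
GCD = 1


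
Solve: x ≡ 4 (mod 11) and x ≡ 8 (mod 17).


M = 11*17 = 187
M1 = M/11 = 17, M2 = M/17 = 11
M1^(-1) mod 11 = 2, M2^(-1) mod 17 = 14
x = 4*17*2 + 8*11*14 = 1368
1368 mod 187 = 59
Check: 59 mod 11 = 4 ✓, 59 mod 17 = 8 ✓

x ≡ 59 (mod 187)


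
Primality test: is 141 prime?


141 / 3 = 47 (exact division)
141 is NOT prime.

No, 141 is not prime


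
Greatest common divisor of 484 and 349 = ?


484 = 1 * 349 + 135
349 = 2 * 135 + 79
135 = 1 * 79 + 56
79 = 1 * 56 + 23
56 = 2 * 23 + 10
23 = 2 * 10 + 3
10 = 3 * 3 + 1
3 = 3 * 1 + 0
GCD = 1


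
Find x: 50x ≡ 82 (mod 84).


GCD(50, 84) = 2 divides 82
Divide: 25x ≡ 41 (mod 42)
x ≡ 5 (mod 42)


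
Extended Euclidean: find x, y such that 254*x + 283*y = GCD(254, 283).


Tabular extended Euclidean (each row: r = 254*s + 283*t):
r=254, s=1, t=0
r=283, s=0, t=1
q=0: r=254, s=1, t=0   [254*(1) + 283*(0) = 254]
q=1: r=29, s=-1, t=1   [254*(-1) + 283*(1) = 29]
q=8: r=22, s=9, t=-8   [254*(9) + 283*(-8) = 22]
q=1: r=7, s=-10, t=9   [254*(-10) + 283*(9) = 7]
q=3: r=1, s=39, t=-35   [254*(39) + 283*(-35) = 1]
q=7: r=0, s=-283, t=254   [254*(-283) + 283*(254) = 0]
GCD = 1; from the row with r=1: x=39, y=-35
Check: 254*(39) + 283*(-35) = 9906 - 9905 = 1

GCD = 1, x = 39, y = -35


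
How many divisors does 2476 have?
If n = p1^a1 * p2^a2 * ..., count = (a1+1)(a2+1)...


2476 = 2^2 × 619^1
d(2476) = (2+1) × (1+1) = 6

6 divisors


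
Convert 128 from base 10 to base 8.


128 (base 10) = 128 (decimal)
128 (decimal) = 200 (base 8)


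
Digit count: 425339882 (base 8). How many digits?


425339882 in base 8 = 3126425752
Number of digits = 10

10 digits (base 8)


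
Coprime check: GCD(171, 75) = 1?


Euclidean algorithm:
171 = 2 * 75 + 21
75 = 3 * 21 + 12
21 = 1 * 12 + 9
12 = 1 * 9 + 3
9 = 3 * 3 + 0
GCD(171, 75) = 3

No, not coprime (GCD = 3)


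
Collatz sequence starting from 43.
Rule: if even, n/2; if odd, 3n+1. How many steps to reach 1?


43 → 130 → 65 → 196 → 98 → 49 → 148 → 74 → 37 → 112 → 56 → 28 → 14 → 7 → 22 → 11 → 34 → 17 → 52 → 26 → 13 → 40 → 20 → 10 → 5 → 16 → 8 → 4 → 2 → 1
Total steps = 29

29 steps


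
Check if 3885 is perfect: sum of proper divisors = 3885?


Proper divisors of 3885: 1, 3, 5, 7, 15, 21, 35, 37, 105, 111, 185, 259, 555, 777, 1295
Sum = 1 + 3 + 5 + 7 + 15 + 21 + 35 + 37 + 105 + 111 + 185 + 259 + 555 + 777 + 1295 = 3411

No, 3885 is not perfect (3411 ≠ 3885)


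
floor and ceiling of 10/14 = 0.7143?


10/14 = 0.7143
floor = 0
ceil = 1

floor = 0, ceil = 1


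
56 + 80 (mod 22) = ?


56 + 80 = 136
136 mod 22 = 4


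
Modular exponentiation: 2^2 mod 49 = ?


2^1 mod 49 = 2
2^2 mod 49 = 4


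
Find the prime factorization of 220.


220 / 2 = 110
110 / 2 = 55
55 / 5 = 11
11 / 11 = 1
220 = 2^2 × 5 × 11


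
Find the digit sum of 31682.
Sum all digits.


3 + 1 + 6 + 8 + 2 = 20


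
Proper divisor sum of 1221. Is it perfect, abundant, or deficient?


Proper divisors: 1, 3, 11, 33, 37, 111, 407
Sum = 1 + 3 + 11 + 33 + 37 + 111 + 407 = 603
603 < 1221 → deficient

s(1221) = 603 (deficient)


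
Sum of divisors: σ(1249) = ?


Divisors of 1249: 1, 1249
Sum = 1 + 1249 = 1250

σ(1249) = 1250


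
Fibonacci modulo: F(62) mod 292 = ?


F(k) mod 292 for k=1..62:
1, 1, 2, 3, 5, 8, 13, 21, 34, 55, 89, 144, 233, 85, 26, 111, 137, 248, 93, 49, 142, 191, 41, 232, 273, 213, 194, 115, 17, 132, 149, 281, 138, 127, 265, 100, 73, 173, 246, 127, 81, 208, 289, 205, 202, 115, 25, 140, 165, 13, 178, 191, 77, 268, 53, 29, 82, 111, 193, 12, 205, 217
F(62) mod 292 = 217


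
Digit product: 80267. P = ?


8 × 0 × 2 × 6 × 7 = 0


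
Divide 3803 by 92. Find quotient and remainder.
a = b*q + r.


3803 = 92 * 41 + 31
Check: 3772 + 31 = 3803

q = 41, r = 31


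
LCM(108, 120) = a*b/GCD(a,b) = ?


GCD(108, 120) = 12
LCM = 108*120/12 = 12960/12 = 1080

LCM = 1080


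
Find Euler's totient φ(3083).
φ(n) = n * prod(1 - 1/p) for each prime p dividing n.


3083 = 3083
Prime factors: 3083
φ(3083) = 3083 × (1-1/3083)
= 3083 × 3082/3083 = 3082

φ(3083) = 3082


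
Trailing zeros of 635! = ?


floor(635/5) = 127
floor(635/25) = 25
floor(635/125) = 5
floor(635/625) = 1
Total = 158

158 trailing zeros


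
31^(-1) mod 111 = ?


Use the extended Euclidean algorithm on (111, 31); each row r = 111*s + 31*t:
r=111, s=1, t=0
r=31, s=0, t=1
q=3: r=18, s=1, t=-3   [111*(1) + 31*(-3) = 18]
q=1: r=13, s=-1, t=4   [111*(-1) + 31*(4) = 13]
q=1: r=5, s=2, t=-7   [111*(2) + 31*(-7) = 5]
q=2: r=3, s=-5, t=18   [111*(-5) + 31*(18) = 3]
q=1: r=2, s=7, t=-25   [111*(7) + 31*(-25) = 2]
q=1: r=1, s=-12, t=43   [111*(-12) + 31*(43) = 1]
q=2: r=0, s=31, t=-111   [111*(31) + 31*(-111) = 0]
GCD = 1 with t = 43, so 31*(43) ≡ 1 (mod 111)
Inverse = 43 mod 111 = 43
Check: 31 * 43 = 1333 ≡ 1 (mod 111)

31^(-1) ≡ 43 (mod 111)


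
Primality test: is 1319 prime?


Check divisors up to sqrt(1319) = 36.3180
No divisors found.
1319 is prime.

Yes, 1319 is prime


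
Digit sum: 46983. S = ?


4 + 6 + 9 + 8 + 3 = 30


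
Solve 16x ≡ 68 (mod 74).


GCD(16, 74) = 2 divides 68
Divide: 8x ≡ 34 (mod 37)
x ≡ 32 (mod 37)


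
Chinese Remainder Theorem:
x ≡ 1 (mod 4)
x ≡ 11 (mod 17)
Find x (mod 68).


M = 4*17 = 68
M1 = M/4 = 17, M2 = M/17 = 4
M1^(-1) mod 4 = 1, M2^(-1) mod 17 = 13
x = 1*17*1 + 11*4*13 = 589
589 mod 68 = 45
Check: 45 mod 4 = 1 ✓, 45 mod 17 = 11 ✓

x ≡ 45 (mod 68)


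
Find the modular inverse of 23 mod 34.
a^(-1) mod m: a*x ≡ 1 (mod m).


Use the extended Euclidean algorithm on (34, 23); each row r = 34*s + 23*t:
r=34, s=1, t=0
r=23, s=0, t=1
q=1: r=11, s=1, t=-1   [34*(1) + 23*(-1) = 11]
q=2: r=1, s=-2, t=3   [34*(-2) + 23*(3) = 1]
q=11: r=0, s=23, t=-34   [34*(23) + 23*(-34) = 0]
GCD = 1 with t = 3, so 23*(3) ≡ 1 (mod 34)
Inverse = 3 mod 34 = 3
Check: 23 * 3 = 69 ≡ 1 (mod 34)

23^(-1) ≡ 3 (mod 34)


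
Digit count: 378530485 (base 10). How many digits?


378530485 has 9 digits in base 10
floor(log10(378530485)) + 1 = floor(8.5781) + 1 = 9

9 digits (base 10)


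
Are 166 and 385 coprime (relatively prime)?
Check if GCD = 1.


Euclidean algorithm:
385 = 2 * 166 + 53
166 = 3 * 53 + 7
53 = 7 * 7 + 4
7 = 1 * 4 + 3
4 = 1 * 3 + 1
3 = 3 * 1 + 0
GCD(166, 385) = 1

Yes, coprime (GCD = 1)


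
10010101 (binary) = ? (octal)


10010101 (base 2) = 149 (decimal)
149 (decimal) = 225 (base 8)


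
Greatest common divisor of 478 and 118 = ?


478 = 4 * 118 + 6
118 = 19 * 6 + 4
6 = 1 * 4 + 2
4 = 2 * 2 + 0
GCD = 2


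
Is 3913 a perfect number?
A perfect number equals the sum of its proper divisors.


Proper divisors of 3913: 1, 7, 13, 43, 91, 301, 559
Sum = 1 + 7 + 13 + 43 + 91 + 301 + 559 = 1015

No, 3913 is not perfect (1015 ≠ 3913)


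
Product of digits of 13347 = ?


1 × 3 × 3 × 4 × 7 = 252


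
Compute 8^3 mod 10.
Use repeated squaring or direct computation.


8^1 mod 10 = 8
8^2 mod 10 = 4
8^3 mod 10 = 2


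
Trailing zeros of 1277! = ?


floor(1277/5) = 255
floor(1277/25) = 51
floor(1277/125) = 10
floor(1277/625) = 2
Total = 318

318 trailing zeros


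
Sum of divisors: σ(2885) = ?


Divisors of 2885: 1, 5, 577, 2885
Sum = 1 + 5 + 577 + 2885 = 3468

σ(2885) = 3468


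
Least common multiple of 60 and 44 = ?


GCD(60, 44) = 4
LCM = 60*44/4 = 2640/4 = 660

LCM = 660


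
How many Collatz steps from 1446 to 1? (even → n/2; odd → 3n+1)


1446 → 723 → 2170 → 1085 → 3256 → 1628 → 814 → 407 → 1222 → 611 → 1834 → 917 → 2752 → 1376 → 688 → 344 → 172 → 86 → 43 → 130 → 65 → 196 → 98 → 49 → 148 → 74 → 37 → 112 → 56 → 28 → 14 → 7 → 22 → 11 → 34 → 17 → 52 → 26 → 13 → 40 → 20 → 10 → 5 → 16 → 8 → 4 → 2 → 1
Total steps = 47

47 steps


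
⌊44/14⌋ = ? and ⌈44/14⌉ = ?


44/14 = 3.1429
floor = 3
ceil = 4

floor = 3, ceil = 4


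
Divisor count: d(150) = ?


150 = 2^1 × 3^1 × 5^2
d(150) = (1+1) × (1+1) × (2+1) = 12

12 divisors


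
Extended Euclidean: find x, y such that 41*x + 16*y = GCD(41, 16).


Tabular extended Euclidean (each row: r = 41*s + 16*t):
r=41, s=1, t=0
r=16, s=0, t=1
q=2: r=9, s=1, t=-2   [41*(1) + 16*(-2) = 9]
q=1: r=7, s=-1, t=3   [41*(-1) + 16*(3) = 7]
q=1: r=2, s=2, t=-5   [41*(2) + 16*(-5) = 2]
q=3: r=1, s=-7, t=18   [41*(-7) + 16*(18) = 1]
q=2: r=0, s=16, t=-41   [41*(16) + 16*(-41) = 0]
GCD = 1; from the row with r=1: x=-7, y=18
Check: 41*(-7) + 16*(18) = -287 + 288 = 1

GCD = 1, x = -7, y = 18


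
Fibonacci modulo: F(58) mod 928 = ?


F(k) mod 928 for k=1..58:
1, 1, 2, 3, 5, 8, 13, 21, 34, 55, 89, 144, 233, 377, 610, 59, 669, 728, 469, 269, 738, 79, 817, 896, 785, 753, 610, 435, 117, 552, 669, 293, 34, 327, 361, 688, 121, 809, 2, 811, 813, 696, 581, 349, 2, 351, 353, 704, 129, 833, 34, 867, 901, 840, 813, 725, 610, 407
F(58) mod 928 = 407


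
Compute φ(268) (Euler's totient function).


268 = 2^2 × 67
Prime factors: 2, 67
φ(268) = 268 × (1-1/2) × (1-1/67)
= 268 × 1/2 × 66/67 = 132

φ(268) = 132


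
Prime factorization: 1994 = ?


1994 / 2 = 997
997 / 997 = 1
1994 = 2 × 997


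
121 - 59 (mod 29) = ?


121 - 59 = 62
62 mod 29 = 4


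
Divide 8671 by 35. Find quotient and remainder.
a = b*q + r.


8671 = 35 * 247 + 26
Check: 8645 + 26 = 8671

q = 247, r = 26


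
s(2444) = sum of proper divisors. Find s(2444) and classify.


Proper divisors: 1, 2, 4, 13, 26, 47, 52, 94, 188, 611, 1222
Sum = 1 + 2 + 4 + 13 + 26 + 47 + 52 + 94 + 188 + 611 + 1222 = 2260
2260 < 2444 → deficient

s(2444) = 2260 (deficient)


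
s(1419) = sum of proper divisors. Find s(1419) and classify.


Proper divisors: 1, 3, 11, 33, 43, 129, 473
Sum = 1 + 3 + 11 + 33 + 43 + 129 + 473 = 693
693 < 1419 → deficient

s(1419) = 693 (deficient)


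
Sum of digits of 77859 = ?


7 + 7 + 8 + 5 + 9 = 36


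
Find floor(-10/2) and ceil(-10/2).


-10/2 = -5.0000
floor = -5
ceil = -5

floor = -5, ceil = -5


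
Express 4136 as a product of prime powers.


4136 / 2 = 2068
2068 / 2 = 1034
1034 / 2 = 517
517 / 11 = 47
47 / 47 = 1
4136 = 2^3 × 11 × 47


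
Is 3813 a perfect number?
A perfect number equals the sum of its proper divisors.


Proper divisors of 3813: 1, 3, 31, 41, 93, 123, 1271
Sum = 1 + 3 + 31 + 41 + 93 + 123 + 1271 = 1563

No, 3813 is not perfect (1563 ≠ 3813)


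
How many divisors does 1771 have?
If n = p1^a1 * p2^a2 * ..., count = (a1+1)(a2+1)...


1771 = 7^1 × 11^1 × 23^1
d(1771) = (1+1) × (1+1) × (1+1) = 8

8 divisors


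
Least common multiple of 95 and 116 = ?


GCD(95, 116) = 1
LCM = 95*116/1 = 11020/1 = 11020

LCM = 11020


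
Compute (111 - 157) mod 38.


111 - 157 = -46
-46 mod 38 = 30


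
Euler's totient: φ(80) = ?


80 = 2^4 × 5
Prime factors: 2, 5
φ(80) = 80 × (1-1/2) × (1-1/5)
= 80 × 1/2 × 4/5 = 32

φ(80) = 32


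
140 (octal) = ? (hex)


140 (base 8) = 96 (decimal)
96 (decimal) = 60 (base 16)


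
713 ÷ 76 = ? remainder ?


713 = 76 * 9 + 29
Check: 684 + 29 = 713

q = 9, r = 29


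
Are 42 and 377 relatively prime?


Euclidean algorithm:
377 = 8 * 42 + 41
42 = 1 * 41 + 1
41 = 41 * 1 + 0
GCD(42, 377) = 1

Yes, coprime (GCD = 1)


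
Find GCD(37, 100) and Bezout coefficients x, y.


Tabular extended Euclidean (each row: r = 37*s + 100*t):
r=37, s=1, t=0
r=100, s=0, t=1
q=0: r=37, s=1, t=0   [37*(1) + 100*(0) = 37]
q=2: r=26, s=-2, t=1   [37*(-2) + 100*(1) = 26]
q=1: r=11, s=3, t=-1   [37*(3) + 100*(-1) = 11]
q=2: r=4, s=-8, t=3   [37*(-8) + 100*(3) = 4]
q=2: r=3, s=19, t=-7   [37*(19) + 100*(-7) = 3]
q=1: r=1, s=-27, t=10   [37*(-27) + 100*(10) = 1]
q=3: r=0, s=100, t=-37   [37*(100) + 100*(-37) = 0]
GCD = 1; from the row with r=1: x=-27, y=10
Check: 37*(-27) + 100*(10) = -999 + 1000 = 1

GCD = 1, x = -27, y = 10


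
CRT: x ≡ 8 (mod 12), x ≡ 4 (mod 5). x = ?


M = 12*5 = 60
M1 = M/12 = 5, M2 = M/5 = 12
M1^(-1) mod 12 = 5, M2^(-1) mod 5 = 3
x = 8*5*5 + 4*12*3 = 344
344 mod 60 = 44
Check: 44 mod 12 = 8 ✓, 44 mod 5 = 4 ✓

x ≡ 44 (mod 60)


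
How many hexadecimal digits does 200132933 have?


200132933 in base 16 = BEDC945
Number of digits = 7

7 digits (base 16)


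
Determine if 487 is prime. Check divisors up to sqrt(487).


Check divisors up to sqrt(487) = 22.0681
No divisors found.
487 is prime.

Yes, 487 is prime


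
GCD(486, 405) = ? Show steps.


486 = 1 * 405 + 81
405 = 5 * 81 + 0
GCD = 81


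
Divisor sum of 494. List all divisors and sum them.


Divisors of 494: 1, 2, 13, 19, 26, 38, 247, 494
Sum = 1 + 2 + 13 + 19 + 26 + 38 + 247 + 494 = 840

σ(494) = 840


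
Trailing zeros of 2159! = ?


floor(2159/5) = 431
floor(2159/25) = 86
floor(2159/125) = 17
floor(2159/625) = 3
Total = 537

537 trailing zeros


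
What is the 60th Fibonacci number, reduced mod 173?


F(k) mod 173 for k=1..60:
1, 1, 2, 3, 5, 8, 13, 21, 34, 55, 89, 144, 60, 31, 91, 122, 40, 162, 29, 18, 47, 65, 112, 4, 116, 120, 63, 10, 73, 83, 156, 66, 49, 115, 164, 106, 97, 30, 127, 157, 111, 95, 33, 128, 161, 116, 104, 47, 151, 25, 3, 28, 31, 59, 90, 149, 66, 42, 108, 150
F(60) mod 173 = 150


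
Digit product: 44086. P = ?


4 × 4 × 0 × 8 × 6 = 0


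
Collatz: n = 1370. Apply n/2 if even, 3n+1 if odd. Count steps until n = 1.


1370 → 685 → 2056 → 1028 → 514 → 257 → 772 → 386 → 193 → 580 → 290 → 145 → 436 → 218 → 109 → 328 → 164 → 82 → 41 → 124 → 62 → 31 → 94 → 47 → 142 → 71 → 214 → 107 → 322 → 161 → 484 → 242 → 121 → 364 → 182 → 91 → 274 → 137 → 412 → 206 → 103 → 310 → 155 → 466 → 233 → 700 → 350 → 175 → 526 → 263 → 790 → 395 → 1186 → 593 → 1780 → 890 → 445 → 1336 → 668 → 334 → 167 → 502 → 251 → 754 → 377 → 1132 → 566 → 283 → 850 → 425 → 1276 → 638 → 319 → 958 → 479 → 1438 → 719 → 2158 → 1079 → 3238 → 1619 → 4858 → 2429 → 7288 → 3644 → 1822 → 911 → 2734 → 1367 → 4102 → 2051 → 6154 → 3077 → 9232 → 4616 → 2308 → 1154 → 577 → 1732 → 866 → 433 → 1300 → 650 → 325 → 976 → 488 → 244 → 122 → 61 → 184 → 92 → 46 → 23 → 70 → 35 → 106 → 53 → 160 → 80 → 40 → 20 → 10 → 5 → 16 → 8 → 4 → 2 → 1
Total steps = 127

127 steps


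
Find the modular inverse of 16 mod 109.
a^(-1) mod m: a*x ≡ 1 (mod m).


Use the extended Euclidean algorithm on (109, 16); each row r = 109*s + 16*t:
r=109, s=1, t=0
r=16, s=0, t=1
q=6: r=13, s=1, t=-6   [109*(1) + 16*(-6) = 13]
q=1: r=3, s=-1, t=7   [109*(-1) + 16*(7) = 3]
q=4: r=1, s=5, t=-34   [109*(5) + 16*(-34) = 1]
q=3: r=0, s=-16, t=109   [109*(-16) + 16*(109) = 0]
GCD = 1 with t = -34, so 16*(-34) ≡ 1 (mod 109)
Inverse = -34 mod 109 = 75
Check: 16 * 75 = 1200 ≡ 1 (mod 109)

16^(-1) ≡ 75 (mod 109)


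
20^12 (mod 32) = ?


20^1 mod 32 = 20
20^2 mod 32 = 16
20^3 mod 32 = 0
20^4 mod 32 = 0
20^5 mod 32 = 0
20^6 mod 32 = 0
20^7 mod 32 = 0
20^8 mod 32 = 0
20^9 mod 32 = 0
20^10 mod 32 = 0
20^11 mod 32 = 0
20^12 mod 32 = 0


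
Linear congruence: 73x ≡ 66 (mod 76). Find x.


GCD(73, 76) = 1, unique solution
a^(-1) mod 76 = 25
x = 25 * 66 mod 76 = 54

x ≡ 54 (mod 76)


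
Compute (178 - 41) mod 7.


178 - 41 = 137
137 mod 7 = 4


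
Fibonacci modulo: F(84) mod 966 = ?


F(k) mod 966 for k=1..84:
1, 1, 2, 3, 5, 8, 13, 21, 34, 55, 89, 144, 233, 377, 610, 21, 631, 652, 317, 3, 320, 323, 643, 0, 643, 643, 320, 963, 317, 314, 631, 945, 610, 589, 233, 822, 89, 911, 34, 945, 13, 958, 5, 963, 2, 965, 1, 0, 1, 1, 2, 3, 5, 8, 13, 21, 34, 55, 89, 144, 233, 377, 610, 21, 631, 652, 317, 3, 320, 323, 643, 0, 643, 643, 320, 963, 317, 314, 631, 945, 610, 589, 233, 822
F(84) mod 966 = 822


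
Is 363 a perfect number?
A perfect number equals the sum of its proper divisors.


Proper divisors of 363: 1, 3, 11, 33, 121
Sum = 1 + 3 + 11 + 33 + 121 = 169

No, 363 is not perfect (169 ≠ 363)


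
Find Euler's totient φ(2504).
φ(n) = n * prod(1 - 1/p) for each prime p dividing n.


2504 = 2^3 × 313
Prime factors: 2, 313
φ(2504) = 2504 × (1-1/2) × (1-1/313)
= 2504 × 1/2 × 312/313 = 1248

φ(2504) = 1248


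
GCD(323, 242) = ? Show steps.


323 = 1 * 242 + 81
242 = 2 * 81 + 80
81 = 1 * 80 + 1
80 = 80 * 1 + 0
GCD = 1


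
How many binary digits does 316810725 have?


316810725 in base 2 = 10010111000100010010111100101
Number of digits = 29

29 digits (base 2)


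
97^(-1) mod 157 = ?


Use the extended Euclidean algorithm on (157, 97); each row r = 157*s + 97*t:
r=157, s=1, t=0
r=97, s=0, t=1
q=1: r=60, s=1, t=-1   [157*(1) + 97*(-1) = 60]
q=1: r=37, s=-1, t=2   [157*(-1) + 97*(2) = 37]
q=1: r=23, s=2, t=-3   [157*(2) + 97*(-3) = 23]
q=1: r=14, s=-3, t=5   [157*(-3) + 97*(5) = 14]
q=1: r=9, s=5, t=-8   [157*(5) + 97*(-8) = 9]
q=1: r=5, s=-8, t=13   [157*(-8) + 97*(13) = 5]
q=1: r=4, s=13, t=-21   [157*(13) + 97*(-21) = 4]
q=1: r=1, s=-21, t=34   [157*(-21) + 97*(34) = 1]
q=4: r=0, s=97, t=-157   [157*(97) + 97*(-157) = 0]
GCD = 1 with t = 34, so 97*(34) ≡ 1 (mod 157)
Inverse = 34 mod 157 = 34
Check: 97 * 34 = 3298 ≡ 1 (mod 157)

97^(-1) ≡ 34 (mod 157)


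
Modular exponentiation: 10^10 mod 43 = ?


10^1 mod 43 = 10
10^2 mod 43 = 14
10^3 mod 43 = 11
10^4 mod 43 = 24
10^5 mod 43 = 25
10^6 mod 43 = 35
10^7 mod 43 = 6
10^8 mod 43 = 17
10^9 mod 43 = 41
10^10 mod 43 = 23


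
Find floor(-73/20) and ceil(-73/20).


-73/20 = -3.6500
floor = -4
ceil = -3

floor = -4, ceil = -3


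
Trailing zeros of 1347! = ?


floor(1347/5) = 269
floor(1347/25) = 53
floor(1347/125) = 10
floor(1347/625) = 2
Total = 334

334 trailing zeros


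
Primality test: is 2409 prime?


2409 / 3 = 803 (exact division)
2409 is NOT prime.

No, 2409 is not prime


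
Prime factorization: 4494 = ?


4494 / 2 = 2247
2247 / 3 = 749
749 / 7 = 107
107 / 107 = 1
4494 = 2 × 3 × 7 × 107


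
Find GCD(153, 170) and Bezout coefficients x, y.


Tabular extended Euclidean (each row: r = 153*s + 170*t):
r=153, s=1, t=0
r=170, s=0, t=1
q=0: r=153, s=1, t=0   [153*(1) + 170*(0) = 153]
q=1: r=17, s=-1, t=1   [153*(-1) + 170*(1) = 17]
q=9: r=0, s=10, t=-9   [153*(10) + 170*(-9) = 0]
GCD = 17; from the row with r=17: x=-1, y=1
Check: 153*(-1) + 170*(1) = -153 + 170 = 17

GCD = 17, x = -1, y = 1


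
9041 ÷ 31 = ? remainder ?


9041 = 31 * 291 + 20
Check: 9021 + 20 = 9041

q = 291, r = 20


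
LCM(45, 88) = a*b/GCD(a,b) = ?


GCD(45, 88) = 1
LCM = 45*88/1 = 3960/1 = 3960

LCM = 3960


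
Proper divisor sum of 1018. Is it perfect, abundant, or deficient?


Proper divisors: 1, 2, 509
Sum = 1 + 2 + 509 = 512
512 < 1018 → deficient

s(1018) = 512 (deficient)


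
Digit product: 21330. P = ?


2 × 1 × 3 × 3 × 0 = 0


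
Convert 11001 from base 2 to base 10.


11001 (base 2) = 25 (decimal)
25 (decimal) = 25 (base 10)


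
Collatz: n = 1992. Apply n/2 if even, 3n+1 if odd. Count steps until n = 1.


1992 → 996 → 498 → 249 → 748 → 374 → 187 → 562 → 281 → 844 → 422 → 211 → 634 → 317 → 952 → 476 → 238 → 119 → 358 → 179 → 538 → 269 → 808 → 404 → 202 → 101 → 304 → 152 → 76 → 38 → 19 → 58 → 29 → 88 → 44 → 22 → 11 → 34 → 17 → 52 → 26 → 13 → 40 → 20 → 10 → 5 → 16 → 8 → 4 → 2 → 1
Total steps = 50

50 steps


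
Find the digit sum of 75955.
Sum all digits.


7 + 5 + 9 + 5 + 5 = 31


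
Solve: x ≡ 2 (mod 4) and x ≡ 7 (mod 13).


M = 4*13 = 52
M1 = M/4 = 13, M2 = M/13 = 4
M1^(-1) mod 4 = 1, M2^(-1) mod 13 = 10
x = 2*13*1 + 7*4*10 = 306
306 mod 52 = 46
Check: 46 mod 4 = 2 ✓, 46 mod 13 = 7 ✓

x ≡ 46 (mod 52)


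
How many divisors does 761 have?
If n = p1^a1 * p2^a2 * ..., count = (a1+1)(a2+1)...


761 = 761^1
d(761) = (1+1) = 2

2 divisors


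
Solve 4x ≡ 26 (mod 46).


GCD(4, 46) = 2 divides 26
Divide: 2x ≡ 13 (mod 23)
x ≡ 18 (mod 23)


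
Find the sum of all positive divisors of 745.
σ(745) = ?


Divisors of 745: 1, 5, 149, 745
Sum = 1 + 5 + 149 + 745 = 900

σ(745) = 900


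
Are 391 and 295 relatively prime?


Euclidean algorithm:
391 = 1 * 295 + 96
295 = 3 * 96 + 7
96 = 13 * 7 + 5
7 = 1 * 5 + 2
5 = 2 * 2 + 1
2 = 2 * 1 + 0
GCD(391, 295) = 1

Yes, coprime (GCD = 1)


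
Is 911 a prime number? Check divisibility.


Check divisors up to sqrt(911) = 30.1828
No divisors found.
911 is prime.

Yes, 911 is prime


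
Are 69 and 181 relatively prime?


Euclidean algorithm:
181 = 2 * 69 + 43
69 = 1 * 43 + 26
43 = 1 * 26 + 17
26 = 1 * 17 + 9
17 = 1 * 9 + 8
9 = 1 * 8 + 1
8 = 8 * 1 + 0
GCD(69, 181) = 1

Yes, coprime (GCD = 1)
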